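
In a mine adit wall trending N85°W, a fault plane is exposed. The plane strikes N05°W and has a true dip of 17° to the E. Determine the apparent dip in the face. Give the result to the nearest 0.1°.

16.8°

Angle between strike (N05°W) and section (N85°W): β = 80°.
tan α = tan 17° × sin 80° = 0.3057 × 0.9848 = 0.3011
α = arctan(0.3011) = 16.76°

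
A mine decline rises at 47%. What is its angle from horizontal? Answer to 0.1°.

25.2°

tan θ = 47/100 = 0.4700
θ = arctan(0.4700) = 25.17°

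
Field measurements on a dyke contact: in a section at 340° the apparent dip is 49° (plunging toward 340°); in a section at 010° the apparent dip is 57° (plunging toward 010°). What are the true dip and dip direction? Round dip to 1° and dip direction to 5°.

Each apparent-dip line lies in the plane. As unit vectors (x east, y north, z up), v₁ plunges 49°→340° and v₂ plunges 57°→010°.
Cross product v₁ × v₂ gives the pole to the plane: n ∝ (0.112, 0.260, 0.179).
Dip δ = arctan(|n_h|/n_z) = arctan(0.283/0.179) = 57.7°.
Dip direction = azimuth of (n_x, n_y) = atan2(0.112, 0.260) = 23°.

true dip 58°, dip direction 025°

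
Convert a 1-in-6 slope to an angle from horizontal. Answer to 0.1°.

tan θ = 1/6 = 0.1667
θ = arctan(0.1667) = 9.46°

9.5°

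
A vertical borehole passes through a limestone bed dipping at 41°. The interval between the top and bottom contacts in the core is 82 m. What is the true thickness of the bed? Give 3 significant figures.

True thickness t = h · cos(dip) = 82 × cos 41°
t = 82 × 0.7547 = 61.886 m

61.9 m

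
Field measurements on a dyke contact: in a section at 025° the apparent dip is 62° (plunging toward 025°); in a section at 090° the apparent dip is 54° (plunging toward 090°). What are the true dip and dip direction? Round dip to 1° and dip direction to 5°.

Represent each trace as a vector plunging at its apparent dip toward its trend (east-north-up frame): v₁ = (0.198, 0.425, -0.883), v₂ = (0.588, 0.000, -0.809).
n = v₁ × v₂ = (0.344, 0.358, 0.250) (taken with n_z > 0).
True dip = arccos(n_z / |n|) = arccos(0.4495) = 63.3°.
Dip direction = atan2(0.344, 0.358) = 44° (azimuth of n's horizontal projection).

true dip 63°, dip direction 045°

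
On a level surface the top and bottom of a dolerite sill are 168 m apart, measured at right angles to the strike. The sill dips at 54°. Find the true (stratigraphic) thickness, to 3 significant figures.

True thickness t = w · sin(dip) = 168 × sin 54°
t = 168 × 0.8090 = 135.915 m

136 m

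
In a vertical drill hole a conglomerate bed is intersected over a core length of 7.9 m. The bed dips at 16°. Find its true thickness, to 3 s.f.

True thickness t = h · cos(dip) = 7.9 × cos 16°
t = 7.9 × 0.9613 = 7.594 m

7.59 m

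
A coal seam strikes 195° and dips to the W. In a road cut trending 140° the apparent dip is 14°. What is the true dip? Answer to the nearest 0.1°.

β = acute angle between strike 195° and section 140° = 55°.
tan δ = tan α / sin β = tan 14° / sin 55° = 0.2493 / 0.8192 = 0.3044
true dip = arctan 0.3044 = 16.93°

16.9°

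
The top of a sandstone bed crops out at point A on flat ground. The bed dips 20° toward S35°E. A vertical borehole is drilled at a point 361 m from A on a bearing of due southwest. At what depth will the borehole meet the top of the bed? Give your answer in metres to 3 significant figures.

The hole lies 80° from the dip direction, so the down-dip offset is 361 × cos 80° = 62.69 m.
Depth = down-dip offset × tan(dip) = 62.69 × tan 20° = 62.69 × 0.3640
Depth = 22.82 m

22.8 m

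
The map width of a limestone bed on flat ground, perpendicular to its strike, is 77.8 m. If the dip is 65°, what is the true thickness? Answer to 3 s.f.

True thickness t = w · sin(dip) = 77.8 × sin 65°
t = 77.8 × 0.9063 = 70.511 m

70.5 m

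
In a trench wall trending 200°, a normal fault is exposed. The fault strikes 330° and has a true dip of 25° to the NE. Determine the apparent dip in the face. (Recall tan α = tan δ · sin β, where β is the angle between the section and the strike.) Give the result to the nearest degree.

The strike is 330° and the section trends 200°; the acute angle between them is β = 50°.
tan α = tan 25° × sin 50° = 0.4663 × 0.7660 = 0.3572
α = arctan(0.3572) = 19.66°

20°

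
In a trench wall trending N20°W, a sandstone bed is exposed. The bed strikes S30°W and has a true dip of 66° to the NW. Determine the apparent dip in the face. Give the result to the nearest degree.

60°

The section lies 50° from the strike.
tan α = tan 66° × sin 50° = 2.2460 × 0.7660 = 1.7206
α = arctan(1.7206) = 59.83°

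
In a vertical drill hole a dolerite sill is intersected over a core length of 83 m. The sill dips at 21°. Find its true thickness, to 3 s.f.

77.5 m

True thickness t = h · cos(dip) = 83 × cos 21°
t = 83 × 0.9336 = 77.487 m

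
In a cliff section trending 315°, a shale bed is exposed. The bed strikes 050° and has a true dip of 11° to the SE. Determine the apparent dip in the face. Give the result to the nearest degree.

The strike is 050° and the section trends 315°; the acute angle between them is β = 85°.
tan(apparent dip) = tan 11° · sin 85° = 0.1936
α = arctan(0.1936) = 10.96°

11°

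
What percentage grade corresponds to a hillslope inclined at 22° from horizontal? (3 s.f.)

40.4%

grade % = 100 × tan 22° = 100 × 0.4040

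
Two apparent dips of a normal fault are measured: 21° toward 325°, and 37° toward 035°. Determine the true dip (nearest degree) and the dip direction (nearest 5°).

true dip 37°, dip direction 025°

Each apparent-dip line lies in the plane. As unit vectors (x east, y north, z up), v₁ plunges 21°→325° and v₂ plunges 37°→035°.
Cross product v₁ × v₂ gives the pole to the plane: n ∝ (0.226, 0.486, 0.701).
True dip = arccos(n_z / |n|) = arccos(0.7941) = 37.4°.
The horizontal component of n points toward azimuth atan2(n_x, n_y) = 25°, the dip direction.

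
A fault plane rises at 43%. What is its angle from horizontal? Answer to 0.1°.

23.3°

tan θ = 43/100 = 0.4300
θ = arctan(0.4300) = 23.27°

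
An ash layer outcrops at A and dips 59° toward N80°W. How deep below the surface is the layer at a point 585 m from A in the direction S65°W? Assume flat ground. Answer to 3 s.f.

The hole lies 35° from the dip direction, so the down-dip offset is 585 × cos 35° = 479.20 m.
Depth = down-dip offset × tan(dip) = 479.20 × tan 59° = 479.20 × 1.6643
Depth = 797.53 m

798 m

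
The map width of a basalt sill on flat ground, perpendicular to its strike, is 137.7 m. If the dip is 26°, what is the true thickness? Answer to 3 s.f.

True thickness t = w · sin(dip) = 137.7 × sin 26°
t = 137.7 × 0.4384 = 60.364 m

60.4 m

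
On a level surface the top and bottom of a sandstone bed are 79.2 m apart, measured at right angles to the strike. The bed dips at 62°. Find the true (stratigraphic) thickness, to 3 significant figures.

69.9 m

True thickness t = w · sin(dip) = 79.2 × sin 62°
t = 79.2 × 0.8829 = 69.929 m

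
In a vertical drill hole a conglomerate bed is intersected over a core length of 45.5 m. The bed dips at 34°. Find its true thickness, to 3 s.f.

True thickness t = h · cos(dip) = 45.5 × cos 34°
t = 45.5 × 0.8290 = 37.721 m

37.7 m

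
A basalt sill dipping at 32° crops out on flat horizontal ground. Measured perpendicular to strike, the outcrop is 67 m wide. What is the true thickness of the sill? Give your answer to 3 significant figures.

True thickness t = w · sin(dip) = 67 × sin 32°
t = 67 × 0.5299 = 35.505 m

35.5 m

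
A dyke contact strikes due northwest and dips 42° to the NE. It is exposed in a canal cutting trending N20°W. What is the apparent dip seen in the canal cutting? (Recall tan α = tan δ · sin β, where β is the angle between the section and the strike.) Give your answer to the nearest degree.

21°

Angle between strike (due northwest) and section (N20°W): β = 25°.
tan α = tan 42° × sin 25° = 0.9004 × 0.4226 = 0.3805
α = arctan(0.3805) = 20.83°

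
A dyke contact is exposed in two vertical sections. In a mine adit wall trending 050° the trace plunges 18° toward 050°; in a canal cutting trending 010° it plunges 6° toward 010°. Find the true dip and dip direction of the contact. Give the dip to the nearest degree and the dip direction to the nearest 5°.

Represent each trace as a vector plunging at its apparent dip toward its trend (east-north-up frame): v₁ = (0.729, 0.611, -0.309), v₂ = (0.173, 0.979, -0.105).
Cross product v₁ × v₂ gives the pole to the plane: n ∝ (0.239, 0.023, 0.608).
True dip = arccos(n_z / |n|) = arccos(0.9302) = 21.5°.
The horizontal component of n points toward azimuth atan2(n_x, n_y) = 85°, the dip direction.

true dip 22°, dip direction 085°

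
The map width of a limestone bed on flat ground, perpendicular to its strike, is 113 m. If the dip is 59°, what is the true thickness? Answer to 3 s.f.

96.9 m

True thickness t = w · sin(dip) = 113 × sin 59°
t = 113 × 0.8572 = 96.860 m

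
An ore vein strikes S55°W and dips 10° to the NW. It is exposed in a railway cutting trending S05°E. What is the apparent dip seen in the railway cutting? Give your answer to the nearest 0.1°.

Angle between strike (S55°W) and section (S05°E): β = 60°.
tan(apparent dip) = tan 10° · sin 60° = 0.1527
apparent dip = arctan 0.1527 = 8.68°

8.7°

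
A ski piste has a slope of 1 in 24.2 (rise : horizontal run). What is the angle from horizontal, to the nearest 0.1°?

2.4°

tan θ = 1/24.2 = 0.0413
θ = arctan(0.0413) = 2.37°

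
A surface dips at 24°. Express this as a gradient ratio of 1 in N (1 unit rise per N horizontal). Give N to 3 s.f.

1 in 2.25

1 : N means tan θ = 1/N, so N = 1/tan 24° = 1/0.4452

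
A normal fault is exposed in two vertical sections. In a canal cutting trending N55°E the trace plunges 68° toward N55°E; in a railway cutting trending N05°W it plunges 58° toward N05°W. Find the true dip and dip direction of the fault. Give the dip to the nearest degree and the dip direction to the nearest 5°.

The two traces are lines in the plane: v₁ = (sin 55°·cos 68°, cos 55°·cos 68°, −sin 68°), v₂ = (sin 355°·cos 58°, cos 355°·cos 58°, −sin 58°).
The plane normal is n = v₁ × v₂ ∝ (0.307, 0.303, 0.172).
Dip δ = arctan(|n_h|/n_z) = arctan(0.432/0.172) = 68.3°.
Dip direction = azimuth of (n_x, n_y) = atan2(0.307, 0.303) = 45°.

true dip 68°, dip direction 045°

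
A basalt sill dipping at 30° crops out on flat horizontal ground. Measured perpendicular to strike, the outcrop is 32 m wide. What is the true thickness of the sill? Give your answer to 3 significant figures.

True thickness t = w · sin(dip) = 32 × sin 30°
t = 32 × 0.5000 = 16.000 m

16.0 m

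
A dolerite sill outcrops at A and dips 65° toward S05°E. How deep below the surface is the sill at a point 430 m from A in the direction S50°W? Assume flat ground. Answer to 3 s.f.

529 m

The hole lies 55° from the dip direction, so the down-dip offset is 430 × cos 55° = 246.64 m.
Depth = down-dip offset × tan(dip) = 246.64 × tan 65° = 246.64 × 2.1445
Depth = 528.92 m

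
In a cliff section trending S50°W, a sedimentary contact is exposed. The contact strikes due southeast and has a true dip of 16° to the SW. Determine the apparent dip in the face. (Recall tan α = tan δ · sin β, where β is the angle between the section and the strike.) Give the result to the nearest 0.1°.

15.9°

Angle between strike (due southeast) and section (S50°W): β = 85°.
tan(apparent dip) = tan 16° · sin 85° = 0.2857
α = arctan(0.2857) = 15.94°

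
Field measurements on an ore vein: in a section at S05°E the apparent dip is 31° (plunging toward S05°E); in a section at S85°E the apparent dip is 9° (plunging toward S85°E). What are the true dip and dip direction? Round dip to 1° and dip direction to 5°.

Each apparent-dip line lies in the plane. As unit vectors (x east, y north, z up), v₁ plunges 31°→S05°E and v₂ plunges 9°→S85°E.
Cross product v₁ × v₂ gives the pole to the plane: n ∝ (0.089, -0.495, 0.834).
tan δ = √(n_x²+n_y²)/n_z = 0.503/0.834, so δ = 31.1°.
Dip direction = atan2(0.089, -0.495) = 170° (azimuth of n's horizontal projection).

true dip 31°, dip direction 170°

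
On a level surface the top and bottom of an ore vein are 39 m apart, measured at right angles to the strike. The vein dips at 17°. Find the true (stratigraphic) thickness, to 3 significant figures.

True thickness t = w · sin(dip) = 39 × sin 17°
t = 39 × 0.2924 = 11.402 m

11.4 m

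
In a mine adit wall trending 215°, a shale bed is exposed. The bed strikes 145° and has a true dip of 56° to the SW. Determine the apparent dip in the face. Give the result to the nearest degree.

54°

The strike is 145° and the section trends 215°; the acute angle between them is β = 70°.
tan α = tan 56° × sin 70° = 1.4826 × 0.9397 = 1.3932
α = arctan(1.3932) = 54.33°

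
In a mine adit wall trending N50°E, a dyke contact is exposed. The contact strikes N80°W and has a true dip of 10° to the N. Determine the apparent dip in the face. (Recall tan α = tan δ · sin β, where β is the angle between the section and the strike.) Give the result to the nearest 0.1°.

The strike is N80°W and the section trends N50°E; the acute angle between them is β = 50°.
tan α = tan 10° × sin 50° = 0.1763 × 0.7660 = 0.1351
α = arctan(0.1351) = 7.69°

7.7°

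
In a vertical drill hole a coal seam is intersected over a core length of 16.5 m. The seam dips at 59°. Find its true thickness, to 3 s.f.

8.50 m

True thickness t = h · cos(dip) = 16.5 × cos 59°
t = 16.5 × 0.5150 = 8.498 m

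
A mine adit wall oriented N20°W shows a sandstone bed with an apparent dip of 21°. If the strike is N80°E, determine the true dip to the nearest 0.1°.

β = acute angle between strike N80°E and section N20°W = 80°.
tan(true dip) = tan 21° / sin 80° = 0.3898
true dip = arctan 0.3898 = 21.30°

21.3°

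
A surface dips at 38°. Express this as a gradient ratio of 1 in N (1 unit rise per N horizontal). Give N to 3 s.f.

1 in 1.28

1 : N means tan θ = 1/N, so N = 1/tan 38° = 1/0.7813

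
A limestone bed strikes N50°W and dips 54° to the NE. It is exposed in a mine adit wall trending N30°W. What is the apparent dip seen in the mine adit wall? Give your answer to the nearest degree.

The strike is N50°W and the section trends N30°W; the acute angle between them is β = 20°.
tan α = tan 54° × sin 20° = 1.3764 × 0.3420 = 0.4708
α = arctan(0.4708) = 25.21°

25°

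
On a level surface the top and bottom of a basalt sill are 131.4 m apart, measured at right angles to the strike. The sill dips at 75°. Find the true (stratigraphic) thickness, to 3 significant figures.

127 m

True thickness t = w · sin(dip) = 131.4 × sin 75°
t = 131.4 × 0.9659 = 126.923 m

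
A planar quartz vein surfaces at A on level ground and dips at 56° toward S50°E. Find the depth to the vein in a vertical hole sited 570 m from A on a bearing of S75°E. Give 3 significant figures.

The hole lies 25° from the dip direction, so the down-dip offset is 570 × cos 25° = 516.60 m.
Depth = down-dip offset × tan(dip) = 516.60 × tan 56° = 516.60 × 1.4826
Depth = 765.88 m

766 m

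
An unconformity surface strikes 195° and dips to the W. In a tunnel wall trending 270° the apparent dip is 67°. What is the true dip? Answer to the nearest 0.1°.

β = acute angle between strike 195° and section 270° = 75°.
tan δ = tan α / sin β = tan 67° / sin 75° = 2.3559 / 0.9659 = 2.4390
true dip = arctan 2.4390 = 67.71°

67.7°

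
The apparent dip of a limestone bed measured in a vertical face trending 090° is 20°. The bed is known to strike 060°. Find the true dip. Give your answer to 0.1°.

The section is 30° from the strike.
tan δ = tan α / sin β = tan 20° / sin 30° = 0.3640 / 0.5000 = 0.7279
δ = arctan(0.7279) = 36.05°

36.1°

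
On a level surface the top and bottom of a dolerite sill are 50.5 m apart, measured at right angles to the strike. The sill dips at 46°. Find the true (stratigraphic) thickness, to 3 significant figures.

36.3 m

True thickness t = w · sin(dip) = 50.5 × sin 46°
t = 50.5 × 0.7193 = 36.327 m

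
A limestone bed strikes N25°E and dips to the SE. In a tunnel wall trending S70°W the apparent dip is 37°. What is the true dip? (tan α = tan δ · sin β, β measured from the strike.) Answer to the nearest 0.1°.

β = acute angle between strike N25°E and section S70°W = 45°.
tan δ = tan α / sin β = tan 37° / sin 45° = 0.7536 / 0.7071 = 1.0657
δ = arctan(1.0657) = 46.82°

46.8°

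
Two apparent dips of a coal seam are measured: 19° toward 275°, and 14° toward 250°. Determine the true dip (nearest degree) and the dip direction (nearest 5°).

Represent each trace as a vector plunging at its apparent dip toward its trend (east-north-up frame): v₁ = (-0.942, 0.082, -0.326), v₂ = (-0.912, -0.332, -0.242).
Cross product v₁ × v₂ gives the pole to the plane: n ∝ (-0.128, 0.069, 0.388).
tan δ = √(n_x²+n_y²)/n_z = 0.145/0.388, so δ = 20.6°.
The horizontal component of n points toward azimuth atan2(n_x, n_y) = 298°, the dip direction.

true dip 21°, dip direction 300°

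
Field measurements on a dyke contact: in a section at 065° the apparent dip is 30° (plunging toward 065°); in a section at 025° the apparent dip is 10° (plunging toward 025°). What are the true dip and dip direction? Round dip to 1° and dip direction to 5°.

Represent each trace as a vector plunging at its apparent dip toward its trend (east-north-up frame): v₁ = (0.785, 0.366, -0.500), v₂ = (0.416, 0.893, -0.174).
The plane normal is n = v₁ × v₂ ∝ (0.383, -0.072, 0.548).
True dip = arccos(n_z / |n|) = arccos(0.8153) = 35.4°.
Dip direction = azimuth of (n_x, n_y) = atan2(0.383, -0.072) = 101°.

true dip 35°, dip direction 100°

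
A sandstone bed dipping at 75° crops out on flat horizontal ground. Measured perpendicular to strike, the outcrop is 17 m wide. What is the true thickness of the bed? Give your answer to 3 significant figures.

True thickness t = w · sin(dip) = 17 × sin 75°
t = 17 × 0.9659 = 16.421 m

16.4 m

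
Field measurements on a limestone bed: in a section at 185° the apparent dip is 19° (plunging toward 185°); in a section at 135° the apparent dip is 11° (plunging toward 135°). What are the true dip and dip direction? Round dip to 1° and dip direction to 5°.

The two traces are lines in the plane: v₁ = (sin 185°·cos 19°, cos 185°·cos 19°, −sin 19°), v₂ = (sin 135°·cos 11°, cos 135°·cos 11°, −sin 11°).
n = v₁ × v₂ = (-0.046, -0.242, 0.711) (taken with n_z > 0).
tan δ = √(n_x²+n_y²)/n_z = 0.246/0.711, so δ = 19.1°.
Dip direction = azimuth of (n_x, n_y) = atan2(-0.046, -0.242) = 191°.

true dip 19°, dip direction 190°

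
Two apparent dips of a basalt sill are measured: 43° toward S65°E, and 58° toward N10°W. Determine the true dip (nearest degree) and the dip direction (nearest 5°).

true dip 70°, dip direction 045°

Represent each trace as a vector plunging at its apparent dip toward its trend (east-north-up frame): v₁ = (0.663, -0.309, -0.682), v₂ = (-0.092, 0.522, -0.848).
n = v₁ × v₂ = (0.618, 0.625, 0.317) (taken with n_z > 0).
tan δ = √(n_x²+n_y²)/n_z = 0.879/0.317, so δ = 70.1°.
The horizontal component of n points toward azimuth atan2(n_x, n_y) = 45°, the dip direction.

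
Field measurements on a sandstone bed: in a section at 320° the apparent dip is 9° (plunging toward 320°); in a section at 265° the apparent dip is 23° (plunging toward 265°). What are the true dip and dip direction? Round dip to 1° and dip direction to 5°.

Represent each trace as a vector plunging at its apparent dip toward its trend (east-north-up frame): v₁ = (-0.635, 0.757, -0.156), v₂ = (-0.917, -0.080, -0.391).
Cross product v₁ × v₂ gives the pole to the plane: n ∝ (-0.308, -0.105, 0.745).
tan δ = √(n_x²+n_y²)/n_z = 0.325/0.745, so δ = 23.6°.
Dip direction = azimuth of (n_x, n_y) = atan2(-0.308, -0.105) = 251°.

true dip 24°, dip direction 250°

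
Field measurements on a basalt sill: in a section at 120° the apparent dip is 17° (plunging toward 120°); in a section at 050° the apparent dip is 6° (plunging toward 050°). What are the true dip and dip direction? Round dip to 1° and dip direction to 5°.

true dip 17°, dip direction 120°

The two traces are lines in the plane: v₁ = (sin 120°·cos 17°, cos 120°·cos 17°, −sin 17°), v₂ = (sin 50°·cos 6°, cos 50°·cos 6°, −sin 6°).
The plane normal is n = v₁ × v₂ ∝ (0.237, -0.136, 0.894).
True dip = arccos(n_z / |n|) = arccos(0.9563) = 17.0°.
The horizontal component of n points toward azimuth atan2(n_x, n_y) = 120°, the dip direction.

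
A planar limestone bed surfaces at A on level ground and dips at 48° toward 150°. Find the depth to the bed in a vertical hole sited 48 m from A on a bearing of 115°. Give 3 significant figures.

The hole lies 35° from the dip direction, so the down-dip offset is 48 × cos 35° = 39.32 m.
Depth = down-dip offset × tan(dip) = 39.32 × tan 48° = 39.32 × 1.1106
Depth = 43.67 m

43.7 m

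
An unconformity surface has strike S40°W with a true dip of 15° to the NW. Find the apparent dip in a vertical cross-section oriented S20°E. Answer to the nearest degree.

13°

Angle between strike (S40°W) and section (S20°E): β = 60°.
tan α = tan 15° × sin 60° = 0.2679 × 0.8660 = 0.2321
α = arctan(0.2321) = 13.06°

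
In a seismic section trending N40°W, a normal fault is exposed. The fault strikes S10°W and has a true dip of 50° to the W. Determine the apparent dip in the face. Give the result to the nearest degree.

The section lies 50° from the strike.
tan(apparent dip) = tan 50° · sin 50° = 0.9129
α = arctan(0.9129) = 42.39°

42°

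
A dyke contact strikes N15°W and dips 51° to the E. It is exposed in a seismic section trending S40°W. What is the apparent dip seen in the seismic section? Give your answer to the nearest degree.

45°

Angle between strike (N15°W) and section (S40°W): β = 55°.
tan(apparent dip) = tan 51° · sin 55° = 1.0116
apparent dip = arctan 1.0116 = 45.33°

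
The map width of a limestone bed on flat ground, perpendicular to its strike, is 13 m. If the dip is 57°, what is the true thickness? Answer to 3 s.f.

10.9 m

True thickness t = w · sin(dip) = 13 × sin 57°
t = 13 × 0.8387 = 10.903 m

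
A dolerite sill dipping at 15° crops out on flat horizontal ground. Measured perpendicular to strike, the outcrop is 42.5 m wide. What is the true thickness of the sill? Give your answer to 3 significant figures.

11.0 m

True thickness t = w · sin(dip) = 42.5 × sin 15°
t = 42.5 × 0.2588 = 11.000 m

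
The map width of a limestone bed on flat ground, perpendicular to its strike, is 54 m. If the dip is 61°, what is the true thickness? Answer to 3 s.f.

True thickness t = w · sin(dip) = 54 × sin 61°
t = 54 × 0.8746 = 47.229 m

47.2 m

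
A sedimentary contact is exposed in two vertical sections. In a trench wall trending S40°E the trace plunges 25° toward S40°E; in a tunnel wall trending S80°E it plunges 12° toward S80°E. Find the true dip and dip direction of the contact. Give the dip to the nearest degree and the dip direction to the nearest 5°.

The two traces are lines in the plane: v₁ = (sin 140°·cos 25°, cos 140°·cos 25°, −sin 25°), v₂ = (sin 100°·cos 12°, cos 100°·cos 12°, −sin 12°).
Cross product v₁ × v₂ gives the pole to the plane: n ∝ (0.073, -0.286, 0.570).
tan δ = √(n_x²+n_y²)/n_z = 0.295/0.570, so δ = 27.4°.
Dip direction = azimuth of (n_x, n_y) = atan2(0.073, -0.286) = 166°.

true dip 27°, dip direction 165°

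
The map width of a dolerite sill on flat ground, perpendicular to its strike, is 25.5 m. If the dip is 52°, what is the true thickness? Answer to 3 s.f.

20.1 m

True thickness t = w · sin(dip) = 25.5 × sin 52°
t = 25.5 × 0.7880 = 20.094 m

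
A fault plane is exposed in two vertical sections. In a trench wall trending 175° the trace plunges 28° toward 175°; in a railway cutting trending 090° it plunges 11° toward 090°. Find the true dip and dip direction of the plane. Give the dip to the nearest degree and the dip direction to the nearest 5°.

true dip 29°, dip direction 160°

Represent each trace as a vector plunging at its apparent dip toward its trend (east-north-up frame): v₁ = (0.077, -0.880, -0.469), v₂ = (0.982, 0.000, -0.191).
Cross product v₁ × v₂ gives the pole to the plane: n ∝ (0.168, -0.446, 0.863).
True dip = arccos(n_z / |n|) = arccos(0.8754) = 28.9°.
Dip direction = azimuth of (n_x, n_y) = atan2(0.168, -0.446) = 159°.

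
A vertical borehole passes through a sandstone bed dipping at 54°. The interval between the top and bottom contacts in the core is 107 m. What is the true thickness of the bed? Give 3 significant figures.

62.9 m

True thickness t = h · cos(dip) = 107 × cos 54°
t = 107 × 0.5878 = 62.893 m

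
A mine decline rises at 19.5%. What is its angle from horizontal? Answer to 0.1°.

11.0°

tan θ = 19.5/100 = 0.1950
θ = arctan(0.1950) = 11.03°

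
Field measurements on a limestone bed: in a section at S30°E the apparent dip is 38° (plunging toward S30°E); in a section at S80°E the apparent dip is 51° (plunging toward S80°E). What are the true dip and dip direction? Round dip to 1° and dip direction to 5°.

true dip 51°, dip direction 100°

Represent each trace as a vector plunging at its apparent dip toward its trend (east-north-up frame): v₁ = (0.394, -0.682, -0.616), v₂ = (0.620, -0.109, -0.777).
n = v₁ × v₂ = (0.463, -0.075, 0.380) (taken with n_z > 0).
True dip = arccos(n_z / |n|) = arccos(0.6293) = 51.0°.
Dip direction = azimuth of (n_x, n_y) = atan2(0.463, -0.075) = 99°.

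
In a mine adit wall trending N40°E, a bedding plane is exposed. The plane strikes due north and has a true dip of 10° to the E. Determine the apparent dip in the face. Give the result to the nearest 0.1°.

6.5°

The section lies 40° from the strike.
tan α = tan 10° × sin 40° = 0.1763 × 0.6428 = 0.1133
apparent dip = arctan 0.1133 = 6.47°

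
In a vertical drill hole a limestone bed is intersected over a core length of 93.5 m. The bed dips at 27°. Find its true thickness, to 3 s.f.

True thickness t = h · cos(dip) = 93.5 × cos 27°
t = 93.5 × 0.8910 = 83.309 m

83.3 m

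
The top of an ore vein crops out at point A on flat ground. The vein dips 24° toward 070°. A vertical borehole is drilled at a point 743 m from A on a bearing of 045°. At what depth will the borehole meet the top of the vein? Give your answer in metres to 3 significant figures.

The hole lies 25° from the dip direction, so the down-dip offset is 743 × cos 25° = 673.39 m.
Depth = down-dip offset × tan(dip) = 673.39 × tan 24° = 673.39 × 0.4452
Depth = 299.81 m

300 m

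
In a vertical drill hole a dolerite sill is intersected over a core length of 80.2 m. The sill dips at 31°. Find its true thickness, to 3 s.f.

68.7 m

True thickness t = h · cos(dip) = 80.2 × cos 31°
t = 80.2 × 0.8572 = 68.745 m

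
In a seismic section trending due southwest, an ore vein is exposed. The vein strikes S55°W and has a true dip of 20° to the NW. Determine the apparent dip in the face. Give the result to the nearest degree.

4°

The strike is S55°W and the section trends due southwest; the acute angle between them is β = 10°.
tan α = tan 20° × sin 10° = 0.3640 × 0.1736 = 0.0632
α = arctan(0.0632) = 3.62°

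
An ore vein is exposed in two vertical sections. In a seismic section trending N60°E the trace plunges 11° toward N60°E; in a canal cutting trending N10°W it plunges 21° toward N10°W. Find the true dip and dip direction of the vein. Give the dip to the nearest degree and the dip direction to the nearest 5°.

The two traces are lines in the plane: v₁ = (sin 60°·cos 11°, cos 60°·cos 11°, −sin 11°), v₂ = (sin 350°·cos 21°, cos 350°·cos 21°, −sin 21°).
The plane normal is n = v₁ × v₂ ∝ (-0.000, 0.336, 0.861).
True dip = arccos(n_z / |n|) = arccos(0.9318) = 21.3°.
The horizontal component of n points toward azimuth atan2(n_x, n_y) = 360°, the dip direction.

true dip 21°, dip direction 000°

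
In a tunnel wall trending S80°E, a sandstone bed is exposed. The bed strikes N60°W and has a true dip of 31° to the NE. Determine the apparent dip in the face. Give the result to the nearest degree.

12°

The strike is N60°W and the section trends S80°E; the acute angle between them is β = 20°.
tan(apparent dip) = tan 31° · sin 20° = 0.2055
α = arctan(0.2055) = 11.61°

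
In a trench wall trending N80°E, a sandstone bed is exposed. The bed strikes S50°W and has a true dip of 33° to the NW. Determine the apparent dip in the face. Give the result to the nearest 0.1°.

18.0°

The section lies 30° from the strike.
tan(apparent dip) = tan 33° · sin 30° = 0.3247
α = arctan(0.3247) = 17.99°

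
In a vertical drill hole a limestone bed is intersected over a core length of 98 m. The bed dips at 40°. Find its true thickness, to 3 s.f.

75.1 m

True thickness t = h · cos(dip) = 98 × cos 40°
t = 98 × 0.7660 = 75.072 m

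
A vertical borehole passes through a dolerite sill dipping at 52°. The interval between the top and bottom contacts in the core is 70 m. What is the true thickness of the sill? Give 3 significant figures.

43.1 m

True thickness t = h · cos(dip) = 70 × cos 52°
t = 70 × 0.6157 = 43.096 m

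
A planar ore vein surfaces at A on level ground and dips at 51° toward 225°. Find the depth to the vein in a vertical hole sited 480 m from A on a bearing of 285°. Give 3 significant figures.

296 m

The hole lies 60° from the dip direction, so the down-dip offset is 480 × cos 60° = 240.00 m.
Depth = down-dip offset × tan(dip) = 240.00 × tan 51° = 240.00 × 1.2349
Depth = 296.38 m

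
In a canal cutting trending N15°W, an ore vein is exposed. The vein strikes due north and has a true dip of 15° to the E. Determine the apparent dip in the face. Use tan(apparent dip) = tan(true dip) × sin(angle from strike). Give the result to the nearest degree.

4°

The section lies 15° from the strike.
tan(apparent dip) = tan 15° · sin 15° = 0.0694
α = arctan(0.0694) = 3.97°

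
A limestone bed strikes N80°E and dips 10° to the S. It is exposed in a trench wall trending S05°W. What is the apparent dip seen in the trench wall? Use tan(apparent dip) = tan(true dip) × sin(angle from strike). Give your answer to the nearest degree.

10°

The section lies 75° from the strike.
tan(apparent dip) = tan 10° · sin 75° = 0.1703
α = arctan(0.1703) = 9.67°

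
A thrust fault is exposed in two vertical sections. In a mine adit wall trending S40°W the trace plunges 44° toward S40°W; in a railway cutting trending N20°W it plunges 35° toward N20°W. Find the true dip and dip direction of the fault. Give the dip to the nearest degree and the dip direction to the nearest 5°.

Represent each trace as a vector plunging at its apparent dip toward its trend (east-north-up frame): v₁ = (-0.462, -0.551, -0.695), v₂ = (-0.280, 0.770, -0.574).
The plane normal is n = v₁ × v₂ ∝ (-0.851, 0.071, 0.510).
True dip = arccos(n_z / |n|) = arccos(0.5131) = 59.1°.
Dip direction = azimuth of (n_x, n_y) = atan2(-0.851, 0.071) = 275°.

true dip 59°, dip direction 275°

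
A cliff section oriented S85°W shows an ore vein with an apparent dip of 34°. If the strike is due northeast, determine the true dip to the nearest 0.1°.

The section is 40° from the strike.
tan(true dip) = tan 34° / sin 40° = 1.0493
δ = arctan(1.0493) = 46.38°

46.4°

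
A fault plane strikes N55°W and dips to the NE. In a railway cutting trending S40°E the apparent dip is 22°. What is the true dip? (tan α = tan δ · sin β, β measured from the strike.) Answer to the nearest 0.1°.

57.4°

The section is 15° from the strike.
tan(true dip) = tan 22° / sin 15° = 1.5610
δ = arctan(1.5610) = 57.36°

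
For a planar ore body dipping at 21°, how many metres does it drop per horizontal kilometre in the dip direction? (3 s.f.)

drop per km = 1000 × tan 21° = 1000 × 0.3839

384 m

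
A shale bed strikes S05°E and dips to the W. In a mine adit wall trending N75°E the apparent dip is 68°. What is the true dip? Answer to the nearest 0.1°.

68.3°

β = acute angle between strike S05°E and section N75°E = 80°.
tan(true dip) = tan 68° / sin 80° = 2.5133
true dip = arctan 2.5133 = 68.30°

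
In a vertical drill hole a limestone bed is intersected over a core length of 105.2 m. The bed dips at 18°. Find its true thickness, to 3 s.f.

100 m

True thickness t = h · cos(dip) = 105.2 × cos 18°
t = 105.2 × 0.9511 = 100.051 m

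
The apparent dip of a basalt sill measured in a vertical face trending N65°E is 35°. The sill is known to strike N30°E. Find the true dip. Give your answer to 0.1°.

The section is 35° from the strike.
tan δ = tan α / sin β = tan 35° / sin 35° = 0.7002 / 0.5736 = 1.2208
δ = arctan(1.2208) = 50.68°

50.7°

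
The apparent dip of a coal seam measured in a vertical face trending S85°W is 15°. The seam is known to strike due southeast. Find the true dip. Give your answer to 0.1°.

19.3°

β = acute angle between strike due southeast and section S85°W = 50°.
tan δ = tan α / sin β = tan 15° / sin 50° = 0.2679 / 0.7660 = 0.3498
δ = arctan(0.3498) = 19.28°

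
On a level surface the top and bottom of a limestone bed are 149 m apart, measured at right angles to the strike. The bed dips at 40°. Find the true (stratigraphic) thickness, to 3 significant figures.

True thickness t = w · sin(dip) = 149 × sin 40°
t = 149 × 0.6428 = 95.775 m

95.8 m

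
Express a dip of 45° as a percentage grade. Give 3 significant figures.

100%

grade % = 100 × tan 45° = 100 × 1.0000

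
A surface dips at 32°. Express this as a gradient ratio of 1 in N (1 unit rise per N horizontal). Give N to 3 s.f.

1 : N means tan θ = 1/N, so N = 1/tan 32° = 1/0.6249

1 in 1.60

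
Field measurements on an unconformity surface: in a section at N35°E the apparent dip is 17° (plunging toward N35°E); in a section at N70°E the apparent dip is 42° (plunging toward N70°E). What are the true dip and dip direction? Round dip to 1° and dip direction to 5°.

true dip 50°, dip direction 110°

Represent each trace as a vector plunging at its apparent dip toward its trend (east-north-up frame): v₁ = (0.549, 0.783, -0.292), v₂ = (0.698, 0.254, -0.669).
The plane normal is n = v₁ × v₂ ∝ (0.450, -0.163, 0.408).
Dip δ = arctan(|n_h|/n_z) = arctan(0.478/0.408) = 49.6°.
Dip direction = azimuth of (n_x, n_y) = atan2(0.450, -0.163) = 110°.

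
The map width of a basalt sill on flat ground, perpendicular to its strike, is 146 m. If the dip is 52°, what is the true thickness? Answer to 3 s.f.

115 m

True thickness t = w · sin(dip) = 146 × sin 52°
t = 146 × 0.7880 = 115.050 m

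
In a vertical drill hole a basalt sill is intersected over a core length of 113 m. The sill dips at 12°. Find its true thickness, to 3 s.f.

True thickness t = h · cos(dip) = 113 × cos 12°
t = 113 × 0.9781 = 110.531 m

111 m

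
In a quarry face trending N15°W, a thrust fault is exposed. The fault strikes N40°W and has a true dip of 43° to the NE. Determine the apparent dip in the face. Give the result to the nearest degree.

22°

The section lies 25° from the strike.
tan(apparent dip) = tan 43° · sin 25° = 0.3941
α = arctan(0.3941) = 21.51°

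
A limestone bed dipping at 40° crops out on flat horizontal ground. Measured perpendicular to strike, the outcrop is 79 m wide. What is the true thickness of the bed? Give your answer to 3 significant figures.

50.8 m

True thickness t = w · sin(dip) = 79 × sin 40°
t = 79 × 0.6428 = 50.780 m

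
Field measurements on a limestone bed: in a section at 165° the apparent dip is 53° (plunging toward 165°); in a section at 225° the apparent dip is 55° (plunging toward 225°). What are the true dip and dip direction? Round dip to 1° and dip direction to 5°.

true dip 58°, dip direction 200°

Represent each trace as a vector plunging at its apparent dip toward its trend (east-north-up frame): v₁ = (0.156, -0.581, -0.799), v₂ = (-0.406, -0.406, -0.819).
Cross product v₁ × v₂ gives the pole to the plane: n ∝ (-0.152, -0.452, 0.299).
True dip = arccos(n_z / |n|) = arccos(0.5315) = 57.9°.
Dip direction = azimuth of (n_x, n_y) = atan2(-0.152, -0.452) = 199°.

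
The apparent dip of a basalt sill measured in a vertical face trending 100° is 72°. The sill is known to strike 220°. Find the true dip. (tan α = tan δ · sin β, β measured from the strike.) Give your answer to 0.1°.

β = acute angle between strike 220° and section 100° = 60°.
tan δ = tan α / sin β = tan 72° / sin 60° = 3.0777 / 0.8660 = 3.5538
δ = arctan(3.5538) = 74.28°

74.3°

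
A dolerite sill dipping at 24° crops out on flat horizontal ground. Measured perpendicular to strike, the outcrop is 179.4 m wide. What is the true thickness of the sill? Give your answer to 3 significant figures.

73.0 m

True thickness t = w · sin(dip) = 179.4 × sin 24°
t = 179.4 × 0.4067 = 72.969 m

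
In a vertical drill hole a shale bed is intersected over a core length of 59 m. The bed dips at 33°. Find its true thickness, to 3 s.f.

49.5 m

True thickness t = h · cos(dip) = 59 × cos 33°
t = 59 × 0.8387 = 49.482 m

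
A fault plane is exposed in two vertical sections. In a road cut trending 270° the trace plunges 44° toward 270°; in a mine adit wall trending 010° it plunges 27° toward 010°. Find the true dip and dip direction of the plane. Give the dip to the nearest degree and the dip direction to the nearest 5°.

true dip 50°, dip direction 305°

Represent each trace as a vector plunging at its apparent dip toward its trend (east-north-up frame): v₁ = (-0.719, -0.000, -0.695), v₂ = (0.155, 0.877, -0.454).
n = v₁ × v₂ = (-0.610, 0.434, 0.631) (taken with n_z > 0).
tan δ = √(n_x²+n_y²)/n_z = 0.748/0.631, so δ = 49.9°.
Dip direction = atan2(-0.610, 0.434) = 305° (azimuth of n's horizontal projection).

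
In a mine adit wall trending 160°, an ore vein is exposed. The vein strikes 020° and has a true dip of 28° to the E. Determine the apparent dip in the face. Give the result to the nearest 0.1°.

18.9°

Angle between strike (020°) and section (160°): β = 40°.
tan α = tan 28° × sin 40° = 0.5317 × 0.6428 = 0.3418
apparent dip = arctan 0.3418 = 18.87°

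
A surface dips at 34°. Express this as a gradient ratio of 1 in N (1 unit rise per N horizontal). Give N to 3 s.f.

1 : N means tan θ = 1/N, so N = 1/tan 34° = 1/0.6745

1 in 1.48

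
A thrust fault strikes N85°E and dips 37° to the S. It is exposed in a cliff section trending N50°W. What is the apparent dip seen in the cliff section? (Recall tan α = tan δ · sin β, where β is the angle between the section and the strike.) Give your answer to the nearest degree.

The section lies 45° from the strike.
tan α = tan 37° × sin 45° = 0.7536 × 0.7071 = 0.5328
apparent dip = arctan 0.5328 = 28.05°

28°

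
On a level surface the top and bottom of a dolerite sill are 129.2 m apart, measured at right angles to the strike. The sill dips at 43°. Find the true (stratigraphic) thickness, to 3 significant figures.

88.1 m

True thickness t = w · sin(dip) = 129.2 × sin 43°
t = 129.2 × 0.6820 = 88.114 m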